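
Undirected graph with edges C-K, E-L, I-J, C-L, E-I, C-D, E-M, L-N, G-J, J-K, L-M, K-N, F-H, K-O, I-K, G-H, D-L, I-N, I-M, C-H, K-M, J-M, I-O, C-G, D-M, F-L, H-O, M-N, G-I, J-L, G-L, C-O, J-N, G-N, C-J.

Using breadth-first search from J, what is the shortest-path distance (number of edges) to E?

2

Level 0: J
Level 1: C, G, I, K, L, M, N
Level 2: D, E, F, H, O
E first appears at level 2.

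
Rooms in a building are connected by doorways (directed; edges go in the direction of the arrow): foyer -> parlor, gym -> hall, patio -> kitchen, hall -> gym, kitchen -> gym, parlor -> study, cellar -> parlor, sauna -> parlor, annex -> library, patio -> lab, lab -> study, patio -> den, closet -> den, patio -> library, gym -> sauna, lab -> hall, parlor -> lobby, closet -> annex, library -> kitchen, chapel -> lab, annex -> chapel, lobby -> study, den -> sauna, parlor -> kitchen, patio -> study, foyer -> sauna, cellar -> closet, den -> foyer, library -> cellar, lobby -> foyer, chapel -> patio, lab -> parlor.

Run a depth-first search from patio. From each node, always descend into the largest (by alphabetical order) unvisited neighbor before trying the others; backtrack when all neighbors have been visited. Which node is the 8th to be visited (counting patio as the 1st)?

Visit patio
patio → study
patio → library
library → kitchen
kitchen → gym
gym → sauna
sauna → parlor
parlor → lobby
lobby → foyer
gym → hall
library → cellar
cellar → closet
closet → den
closet → annex
annex → chapel
chapel → lab

Visit order: patio, study, library, kitchen, gym, sauna, parlor, lobby, foyer, hall, cellar, closet, den, annex, chapel, lab

lobby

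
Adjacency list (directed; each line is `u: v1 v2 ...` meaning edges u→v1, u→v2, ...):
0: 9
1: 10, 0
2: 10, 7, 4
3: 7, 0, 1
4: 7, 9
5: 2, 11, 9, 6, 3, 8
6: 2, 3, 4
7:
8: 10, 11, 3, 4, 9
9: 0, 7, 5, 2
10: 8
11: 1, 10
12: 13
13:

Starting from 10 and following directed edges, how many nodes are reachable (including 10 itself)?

12

BFS from 10 visits: 10, 8, 3, 4, 9, 11, 0, 1, 7, 2, 5, 6
Reachable nodes: 12 of 14 total.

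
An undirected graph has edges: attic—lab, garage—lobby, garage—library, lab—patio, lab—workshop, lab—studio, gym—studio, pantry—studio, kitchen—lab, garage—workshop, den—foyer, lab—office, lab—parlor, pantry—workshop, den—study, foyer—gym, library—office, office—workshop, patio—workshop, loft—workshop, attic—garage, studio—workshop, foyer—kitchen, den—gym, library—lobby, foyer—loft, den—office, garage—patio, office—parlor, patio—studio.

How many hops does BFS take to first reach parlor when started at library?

Level 0: library
Level 1: garage, lobby, office
Level 2: attic, den, lab, parlor, patio, workshop
Level 3: foyer, gym, kitchen, loft, pantry, studio, study
parlor first appears at level 2.

2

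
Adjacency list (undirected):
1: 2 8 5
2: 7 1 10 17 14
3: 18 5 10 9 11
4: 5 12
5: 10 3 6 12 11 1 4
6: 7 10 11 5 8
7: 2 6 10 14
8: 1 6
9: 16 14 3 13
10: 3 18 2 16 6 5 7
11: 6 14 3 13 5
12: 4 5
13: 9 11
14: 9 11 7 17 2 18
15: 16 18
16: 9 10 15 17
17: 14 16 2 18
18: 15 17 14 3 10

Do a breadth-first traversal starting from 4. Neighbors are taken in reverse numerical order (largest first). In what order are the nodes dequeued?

4, 12, 5, 11, 10, 6, 3, 1, 14, 13, 18, 16, 7, 2, 8, 9, 17, 15

Visit 4; enqueue 12, 5 → queue [12, 5]
Visit 12 → queue [5]
Visit 5; enqueue 11, 10, 6, 3, 1 → queue [11, 10, 6, 3, 1]
Visit 11; enqueue 14, 13 → queue [10, 6, 3, 1, 14, 13]
Visit 10; enqueue 18, 16, 7, 2 → queue [6, 3, 1, 14, 13, 18, 16, 7, 2]
Visit 6; enqueue 8 → queue [3, 1, 14, 13, 18, 16, 7, 2, 8]
Visit 3; enqueue 9 → queue [1, 14, 13, 18, 16, 7, 2, 8, 9]
Visit 1 → queue [14, 13, 18, 16, 7, 2, 8, 9]
Visit 14; enqueue 17 → queue [13, 18, 16, 7, 2, 8, 9, 17]
Visit 13 → queue [18, 16, 7, 2, 8, 9, 17]
Visit 18; enqueue 15 → queue [16, 7, 2, 8, 9, 17, 15]
Visit 16 → queue [7, 2, 8, 9, 17, 15]
Visit 7 → queue [2, 8, 9, 17, 15]
Visit 2 → queue [8, 9, 17, 15]
Visit 8 → queue [9, 17, 15]
Visit 9 → queue [17, 15]
Visit 17 → queue [15]
Visit 15 → queue []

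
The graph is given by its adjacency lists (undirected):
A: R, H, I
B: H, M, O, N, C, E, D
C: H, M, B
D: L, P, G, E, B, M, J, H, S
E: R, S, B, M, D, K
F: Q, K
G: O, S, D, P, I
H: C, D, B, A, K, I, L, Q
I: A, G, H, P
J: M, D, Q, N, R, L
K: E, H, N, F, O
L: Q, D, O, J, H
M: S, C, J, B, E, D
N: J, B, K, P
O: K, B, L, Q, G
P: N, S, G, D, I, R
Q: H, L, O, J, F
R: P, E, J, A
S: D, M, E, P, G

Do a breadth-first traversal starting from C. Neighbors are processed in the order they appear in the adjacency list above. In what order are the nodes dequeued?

Visit C; enqueue H, M, B → queue [H, M, B]
Visit H; enqueue D, A, K, I, L, Q → queue [M, B, D, A, K, I, L, Q]
Visit M; enqueue S, J, E → queue [B, D, A, K, I, L, Q, S, J, E]
Visit B; enqueue O, N → queue [D, A, K, I, L, Q, S, J, E, O, N]
Visit D; enqueue P, G → queue [A, K, I, L, Q, S, J, E, O, N, P, G]
Visit A; enqueue R → queue [K, I, L, Q, S, J, E, O, N, P, G, R]
Visit K; enqueue F → queue [I, L, Q, S, J, E, O, N, P, G, R, F]
Visit I → queue [L, Q, S, J, E, O, N, P, G, R, F]
Visit L → queue [Q, S, J, E, O, N, P, G, R, F]
Visit Q → queue [S, J, E, O, N, P, G, R, F]
Visit S → queue [J, E, O, N, P, G, R, F]
Visit J → queue [E, O, N, P, G, R, F]
Visit E → queue [O, N, P, G, R, F]
Visit O → queue [N, P, G, R, F]
Visit N → queue [P, G, R, F]
Visit P → queue [G, R, F]
Visit G → queue [R, F]
Visit R → queue [F]
Visit F → queue []

C, H, M, B, D, A, K, I, L, Q, S, J, E, O, N, P, G, R, F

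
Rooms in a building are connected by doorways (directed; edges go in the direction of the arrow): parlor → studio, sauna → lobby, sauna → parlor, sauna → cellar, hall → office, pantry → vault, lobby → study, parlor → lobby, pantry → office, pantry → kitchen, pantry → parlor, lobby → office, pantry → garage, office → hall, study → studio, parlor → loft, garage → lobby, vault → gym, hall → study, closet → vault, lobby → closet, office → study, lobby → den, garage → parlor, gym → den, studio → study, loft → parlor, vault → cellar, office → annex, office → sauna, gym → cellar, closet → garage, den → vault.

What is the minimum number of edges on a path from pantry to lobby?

2

Level 0: pantry
Level 1: garage, kitchen, office, parlor, vault
Level 2: annex, cellar, gym, hall, lobby, loft, sauna, studio, study
Level 3: closet, den
lobby first appears at level 2.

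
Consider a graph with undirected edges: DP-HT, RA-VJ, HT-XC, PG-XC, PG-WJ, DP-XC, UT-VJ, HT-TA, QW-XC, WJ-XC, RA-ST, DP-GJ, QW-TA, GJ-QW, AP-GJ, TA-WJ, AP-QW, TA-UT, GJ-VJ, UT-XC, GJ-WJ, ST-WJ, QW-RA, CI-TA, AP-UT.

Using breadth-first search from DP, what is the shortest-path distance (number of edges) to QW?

2

Level 0: DP
Level 1: GJ, HT, XC
Level 2: AP, PG, QW, TA, UT, VJ, WJ
Level 3: CI, RA, ST
QW first appears at level 2.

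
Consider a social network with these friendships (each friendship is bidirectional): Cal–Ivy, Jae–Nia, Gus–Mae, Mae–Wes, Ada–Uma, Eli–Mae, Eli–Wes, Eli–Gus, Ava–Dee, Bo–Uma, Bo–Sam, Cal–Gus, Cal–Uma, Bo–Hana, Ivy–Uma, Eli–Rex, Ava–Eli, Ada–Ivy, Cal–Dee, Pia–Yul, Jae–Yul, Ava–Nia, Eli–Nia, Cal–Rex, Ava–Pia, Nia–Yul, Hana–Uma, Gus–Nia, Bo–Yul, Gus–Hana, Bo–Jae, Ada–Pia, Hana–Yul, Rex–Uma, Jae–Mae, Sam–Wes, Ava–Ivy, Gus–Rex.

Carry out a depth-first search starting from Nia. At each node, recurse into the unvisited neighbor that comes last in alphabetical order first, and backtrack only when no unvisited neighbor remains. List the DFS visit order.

Nia -> Yul -> Pia -> Ava -> Ivy -> Uma -> Rex -> Gus -> Mae -> Wes -> Sam -> Bo -> Jae -> Hana -> Eli -> Cal -> Dee -> Ada

Visit Nia
Nia → Yul
Yul → Pia
Pia → Ava
Ava → Ivy
Ivy → Uma
Uma → Rex
Rex → Gus
Gus → Mae
Mae → Wes
Wes → Sam
Sam → Bo
Bo → Jae
Bo → Hana
Wes → Eli
Gus → Cal
Cal → Dee
Uma → Ada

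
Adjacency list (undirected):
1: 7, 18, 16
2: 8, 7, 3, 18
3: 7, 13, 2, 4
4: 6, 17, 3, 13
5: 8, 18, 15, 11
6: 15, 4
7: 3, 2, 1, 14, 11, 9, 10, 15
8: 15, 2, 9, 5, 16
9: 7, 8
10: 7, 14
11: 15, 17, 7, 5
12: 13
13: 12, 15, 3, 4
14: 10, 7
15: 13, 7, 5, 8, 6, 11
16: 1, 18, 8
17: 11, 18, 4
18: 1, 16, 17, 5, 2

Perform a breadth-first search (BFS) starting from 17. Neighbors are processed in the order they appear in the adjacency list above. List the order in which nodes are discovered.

17, 11, 18, 4, 15, 7, 5, 1, 16, 2, 6, 3, 13, 8, 14, 9, 10, 12

Visit 17; enqueue 11, 18, 4 → queue [11, 18, 4]
Visit 11; enqueue 15, 7, 5 → queue [18, 4, 15, 7, 5]
Visit 18; enqueue 1, 16, 2 → queue [4, 15, 7, 5, 1, 16, 2]
Visit 4; enqueue 6, 3, 13 → queue [15, 7, 5, 1, 16, 2, 6, 3, 13]
Visit 15; enqueue 8 → queue [7, 5, 1, 16, 2, 6, 3, 13, 8]
Visit 7; enqueue 14, 9, 10 → queue [5, 1, 16, 2, 6, 3, 13, 8, 14, 9, 10]
Visit 5 → queue [1, 16, 2, 6, 3, 13, 8, 14, 9, 10]
Visit 1 → queue [16, 2, 6, 3, 13, 8, 14, 9, 10]
Visit 16 → queue [2, 6, 3, 13, 8, 14, 9, 10]
Visit 2 → queue [6, 3, 13, 8, 14, 9, 10]
Visit 6 → queue [3, 13, 8, 14, 9, 10]
Visit 3 → queue [13, 8, 14, 9, 10]
Visit 13; enqueue 12 → queue [8, 14, 9, 10, 12]
Visit 8 → queue [14, 9, 10, 12]
Visit 14 → queue [9, 10, 12]
Visit 9 → queue [10, 12]
Visit 10 → queue [12]
Visit 12 → queue []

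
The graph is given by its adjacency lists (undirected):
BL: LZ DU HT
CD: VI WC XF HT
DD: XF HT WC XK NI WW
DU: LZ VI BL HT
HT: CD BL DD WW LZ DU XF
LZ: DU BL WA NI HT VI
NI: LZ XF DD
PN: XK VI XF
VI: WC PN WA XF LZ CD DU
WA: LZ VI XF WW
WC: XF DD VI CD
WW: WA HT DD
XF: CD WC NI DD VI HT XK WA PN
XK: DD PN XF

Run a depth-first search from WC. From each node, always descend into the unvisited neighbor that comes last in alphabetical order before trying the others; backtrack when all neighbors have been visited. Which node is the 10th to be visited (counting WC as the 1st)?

NI

Visit WC
WC → XF
XF → XK
XK → PN
PN → VI
VI → WA
WA → WW
WW → HT
HT → LZ
LZ → NI
NI → DD
LZ → DU
DU → BL
HT → CD

Visit order: WC, XF, XK, PN, VI, WA, WW, HT, LZ, NI, DD, DU, BL, CD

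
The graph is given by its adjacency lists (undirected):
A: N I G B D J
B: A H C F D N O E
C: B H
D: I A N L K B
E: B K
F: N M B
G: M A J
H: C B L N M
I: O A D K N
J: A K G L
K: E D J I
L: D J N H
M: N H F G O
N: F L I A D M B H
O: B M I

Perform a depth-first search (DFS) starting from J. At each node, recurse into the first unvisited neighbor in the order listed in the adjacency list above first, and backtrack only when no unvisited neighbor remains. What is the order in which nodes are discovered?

Visit J
J → A
A → N
N → F
F → M
M → H
H → C
C → B
B → D
D → I
I → O
I → K
K → E
D → L
M → G

J A N F M H C B D I O K E L G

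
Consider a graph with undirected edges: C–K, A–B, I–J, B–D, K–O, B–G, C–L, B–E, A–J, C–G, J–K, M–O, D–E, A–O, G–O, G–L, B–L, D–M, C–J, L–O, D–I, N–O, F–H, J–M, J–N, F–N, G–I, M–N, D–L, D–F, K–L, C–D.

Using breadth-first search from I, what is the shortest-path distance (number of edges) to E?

2

Level 0: I
Level 1: D, G, J
Level 2: A, B, C, E, F, K, L, M, N, O
Level 3: H
E first appears at level 2.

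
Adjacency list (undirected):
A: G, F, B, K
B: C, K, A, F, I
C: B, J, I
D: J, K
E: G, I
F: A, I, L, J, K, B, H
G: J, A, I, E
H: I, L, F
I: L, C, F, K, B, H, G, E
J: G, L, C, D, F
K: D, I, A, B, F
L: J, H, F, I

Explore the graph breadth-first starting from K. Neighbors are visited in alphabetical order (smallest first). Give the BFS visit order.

K -> A -> B -> D -> F -> I -> G -> C -> J -> H -> L -> E

Visit K; enqueue A, B, D, F, I → queue [A, B, D, F, I]
Visit A; enqueue G → queue [B, D, F, I, G]
Visit B; enqueue C → queue [D, F, I, G, C]
Visit D; enqueue J → queue [F, I, G, C, J]
Visit F; enqueue H, L → queue [I, G, C, J, H, L]
Visit I; enqueue E → queue [G, C, J, H, L, E]
Visit G → queue [C, J, H, L, E]
Visit C → queue [J, H, L, E]
Visit J → queue [H, L, E]
Visit H → queue [L, E]
Visit L → queue [E]
Visit E → queue []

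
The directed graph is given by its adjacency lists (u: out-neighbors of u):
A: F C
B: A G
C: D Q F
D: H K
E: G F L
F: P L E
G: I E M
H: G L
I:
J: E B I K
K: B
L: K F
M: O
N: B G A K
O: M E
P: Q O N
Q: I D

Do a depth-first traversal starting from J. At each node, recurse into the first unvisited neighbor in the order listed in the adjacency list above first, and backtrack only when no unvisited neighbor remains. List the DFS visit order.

J E G I M O F P Q D H L K B A C N

Visit J
J → E
E → G
G → I
G → M
M → O
E → F
F → P
P → Q
Q → D
D → H
H → L
L → K
K → B
B → A
A → C
P → N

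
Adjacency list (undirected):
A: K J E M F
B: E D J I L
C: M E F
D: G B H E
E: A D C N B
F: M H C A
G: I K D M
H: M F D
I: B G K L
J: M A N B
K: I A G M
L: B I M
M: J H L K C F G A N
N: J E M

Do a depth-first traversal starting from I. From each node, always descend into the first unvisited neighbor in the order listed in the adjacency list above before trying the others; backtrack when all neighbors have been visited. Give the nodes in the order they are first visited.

Visit I
I → B
B → E
E → A
A → K
K → G
G → D
D → H
H → M
M → J
J → N
M → L
M → C
C → F

I B E A K G D H M J N L C F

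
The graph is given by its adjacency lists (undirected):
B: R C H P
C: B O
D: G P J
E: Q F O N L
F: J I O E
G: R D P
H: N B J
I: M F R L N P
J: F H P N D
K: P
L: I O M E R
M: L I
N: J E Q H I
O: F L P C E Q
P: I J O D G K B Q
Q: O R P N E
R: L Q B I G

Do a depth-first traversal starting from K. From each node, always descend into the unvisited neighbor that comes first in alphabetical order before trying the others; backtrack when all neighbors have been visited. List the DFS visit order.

Visit K
K → P
P → B
B → C
C → O
O → E
E → F
F → I
I → L
L → M
L → R
R → G
G → D
D → J
J → H
H → N
N → Q

K P B C O E F I L M R G D J H N Q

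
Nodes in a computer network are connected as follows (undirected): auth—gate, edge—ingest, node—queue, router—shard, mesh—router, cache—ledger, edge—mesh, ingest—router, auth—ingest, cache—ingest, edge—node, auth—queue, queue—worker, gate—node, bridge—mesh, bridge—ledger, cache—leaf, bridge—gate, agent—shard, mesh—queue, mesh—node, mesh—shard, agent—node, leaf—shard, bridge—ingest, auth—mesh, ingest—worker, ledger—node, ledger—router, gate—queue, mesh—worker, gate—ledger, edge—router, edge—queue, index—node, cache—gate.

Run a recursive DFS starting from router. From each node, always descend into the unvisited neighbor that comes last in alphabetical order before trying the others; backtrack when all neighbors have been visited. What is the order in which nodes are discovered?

Visit router
router → shard
shard → mesh
mesh → worker
worker → queue
queue → node
node → ledger
ledger → gate
gate → cache
cache → leaf
cache → ingest
ingest → edge
ingest → bridge
ingest → auth
node → index
node → agent

router, shard, mesh, worker, queue, node, ledger, gate, cache, leaf, ingest, edge, bridge, auth, index, agent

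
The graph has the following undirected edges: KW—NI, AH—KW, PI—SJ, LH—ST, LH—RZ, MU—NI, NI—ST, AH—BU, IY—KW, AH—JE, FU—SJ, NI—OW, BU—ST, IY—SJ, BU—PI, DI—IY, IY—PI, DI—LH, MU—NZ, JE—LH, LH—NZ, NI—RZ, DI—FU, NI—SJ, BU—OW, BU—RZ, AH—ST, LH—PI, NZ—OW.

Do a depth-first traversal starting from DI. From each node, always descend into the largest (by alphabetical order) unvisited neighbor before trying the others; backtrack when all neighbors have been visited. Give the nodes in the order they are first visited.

DI, LH, ST, NI, SJ, PI, IY, KW, AH, JE, BU, RZ, OW, NZ, MU, FU

Visit DI
DI → LH
LH → ST
ST → NI
NI → SJ
SJ → PI
PI → IY
IY → KW
KW → AH
AH → JE
AH → BU
BU → RZ
BU → OW
OW → NZ
NZ → MU
SJ → FU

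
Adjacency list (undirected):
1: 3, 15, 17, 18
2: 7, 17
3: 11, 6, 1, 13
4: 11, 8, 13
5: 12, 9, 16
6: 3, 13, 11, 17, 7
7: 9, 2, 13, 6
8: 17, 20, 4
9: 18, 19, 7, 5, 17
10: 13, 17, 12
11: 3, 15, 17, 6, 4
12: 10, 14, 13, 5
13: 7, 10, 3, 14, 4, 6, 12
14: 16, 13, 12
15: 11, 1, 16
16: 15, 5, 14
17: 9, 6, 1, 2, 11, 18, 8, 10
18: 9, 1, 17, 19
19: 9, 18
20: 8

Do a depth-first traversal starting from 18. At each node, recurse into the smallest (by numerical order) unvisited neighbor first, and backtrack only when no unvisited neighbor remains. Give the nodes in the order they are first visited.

Visit 18
18 → 1
1 → 3
3 → 6
6 → 7
7 → 2
2 → 17
17 → 8
8 → 4
4 → 11
11 → 15
15 → 16
16 → 5
5 → 9
9 → 19
5 → 12
12 → 10
10 → 13
13 → 14
8 → 20

18 → 1 → 3 → 6 → 7 → 2 → 17 → 8 → 4 → 11 → 15 → 16 → 5 → 9 → 19 → 12 → 10 → 13 → 14 → 20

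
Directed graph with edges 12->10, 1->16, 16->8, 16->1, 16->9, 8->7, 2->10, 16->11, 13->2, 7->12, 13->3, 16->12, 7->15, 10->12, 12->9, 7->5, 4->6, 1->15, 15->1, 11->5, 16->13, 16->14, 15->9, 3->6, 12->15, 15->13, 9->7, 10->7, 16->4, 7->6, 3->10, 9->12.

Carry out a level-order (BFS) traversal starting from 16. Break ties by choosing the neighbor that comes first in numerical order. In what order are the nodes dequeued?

Visit 16; enqueue 1, 4, 8, 9, 11, 12, 13, 14 → queue [1, 4, 8, 9, 11, 12, 13, 14]
Visit 1; enqueue 15 → queue [4, 8, 9, 11, 12, 13, 14, 15]
Visit 4; enqueue 6 → queue [8, 9, 11, 12, 13, 14, 15, 6]
Visit 8; enqueue 7 → queue [9, 11, 12, 13, 14, 15, 6, 7]
Visit 9 → queue [11, 12, 13, 14, 15, 6, 7]
Visit 11; enqueue 5 → queue [12, 13, 14, 15, 6, 7, 5]
Visit 12; enqueue 10 → queue [13, 14, 15, 6, 7, 5, 10]
Visit 13; enqueue 2, 3 → queue [14, 15, 6, 7, 5, 10, 2, 3]
Visit 14 → queue [15, 6, 7, 5, 10, 2, 3]
Visit 15 → queue [6, 7, 5, 10, 2, 3]
Visit 6 → queue [7, 5, 10, 2, 3]
Visit 7 → queue [5, 10, 2, 3]
Visit 5 → queue [10, 2, 3]
Visit 10 → queue [2, 3]
Visit 2 → queue [3]
Visit 3 → queue []

16 1 4 8 9 11 12 13 14 15 6 7 5 10 2 3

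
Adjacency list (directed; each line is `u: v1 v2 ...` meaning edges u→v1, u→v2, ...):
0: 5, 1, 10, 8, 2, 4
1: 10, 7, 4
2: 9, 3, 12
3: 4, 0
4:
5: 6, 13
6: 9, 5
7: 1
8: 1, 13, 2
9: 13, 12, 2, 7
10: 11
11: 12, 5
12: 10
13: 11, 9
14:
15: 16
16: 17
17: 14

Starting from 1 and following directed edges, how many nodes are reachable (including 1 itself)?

14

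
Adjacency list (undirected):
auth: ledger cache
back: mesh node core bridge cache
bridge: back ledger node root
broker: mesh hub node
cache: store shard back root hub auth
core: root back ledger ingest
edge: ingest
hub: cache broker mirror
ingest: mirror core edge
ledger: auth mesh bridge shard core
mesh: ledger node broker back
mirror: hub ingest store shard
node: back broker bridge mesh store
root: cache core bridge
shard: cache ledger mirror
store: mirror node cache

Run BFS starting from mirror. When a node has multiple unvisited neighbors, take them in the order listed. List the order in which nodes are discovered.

Visit mirror; enqueue hub, ingest, store, shard → queue [hub, ingest, store, shard]
Visit hub; enqueue cache, broker → queue [ingest, store, shard, cache, broker]
Visit ingest; enqueue core, edge → queue [store, shard, cache, broker, core, edge]
Visit store; enqueue node → queue [shard, cache, broker, core, edge, node]
Visit shard; enqueue ledger → queue [cache, broker, core, edge, node, ledger]
Visit cache; enqueue back, root, auth → queue [broker, core, edge, node, ledger, back, root, auth]
Visit broker; enqueue mesh → queue [core, edge, node, ledger, back, root, auth, mesh]
Visit core → queue [edge, node, ledger, back, root, auth, mesh]
Visit edge → queue [node, ledger, back, root, auth, mesh]
Visit node; enqueue bridge → queue [ledger, back, root, auth, mesh, bridge]
Visit ledger → queue [back, root, auth, mesh, bridge]
Visit back → queue [root, auth, mesh, bridge]
Visit root → queue [auth, mesh, bridge]
Visit auth → queue [mesh, bridge]
Visit mesh → queue [bridge]
Visit bridge → queue []

mirror, hub, ingest, store, shard, cache, broker, core, edge, node, ledger, back, root, auth, mesh, bridge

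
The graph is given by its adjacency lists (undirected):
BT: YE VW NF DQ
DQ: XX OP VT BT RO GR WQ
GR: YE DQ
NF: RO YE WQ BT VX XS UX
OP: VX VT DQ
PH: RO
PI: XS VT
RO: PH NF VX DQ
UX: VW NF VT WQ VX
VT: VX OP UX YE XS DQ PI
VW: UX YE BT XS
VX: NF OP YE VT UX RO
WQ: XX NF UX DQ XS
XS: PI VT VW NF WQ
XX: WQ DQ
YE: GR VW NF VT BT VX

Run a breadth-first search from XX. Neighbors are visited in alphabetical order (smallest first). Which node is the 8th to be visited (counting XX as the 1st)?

VT

Visit XX; enqueue DQ, WQ → queue [DQ, WQ]
Visit DQ; enqueue BT, GR, OP, RO, VT → queue [WQ, BT, GR, OP, RO, VT]
Visit WQ; enqueue NF, UX, XS → queue [BT, GR, OP, RO, VT, NF, UX, XS]
Visit BT; enqueue VW, YE → queue [GR, OP, RO, VT, NF, UX, XS, VW, YE]
Visit GR → queue [OP, RO, VT, NF, UX, XS, VW, YE]
Visit OP; enqueue VX → queue [RO, VT, NF, UX, XS, VW, YE, VX]
Visit RO; enqueue PH → queue [VT, NF, UX, XS, VW, YE, VX, PH]
Visit VT; enqueue PI → queue [NF, UX, XS, VW, YE, VX, PH, PI]
Visit NF → queue [UX, XS, VW, YE, VX, PH, PI]
Visit UX → queue [XS, VW, YE, VX, PH, PI]
Visit XS → queue [VW, YE, VX, PH, PI]
Visit VW → queue [YE, VX, PH, PI]
Visit YE → queue [VX, PH, PI]
Visit VX → queue [PH, PI]
Visit PH → queue [PI]
Visit PI → queue []

Visit order: XX, DQ, WQ, BT, GR, OP, RO, VT, NF, UX, XS, VW, YE, VX, PH, PI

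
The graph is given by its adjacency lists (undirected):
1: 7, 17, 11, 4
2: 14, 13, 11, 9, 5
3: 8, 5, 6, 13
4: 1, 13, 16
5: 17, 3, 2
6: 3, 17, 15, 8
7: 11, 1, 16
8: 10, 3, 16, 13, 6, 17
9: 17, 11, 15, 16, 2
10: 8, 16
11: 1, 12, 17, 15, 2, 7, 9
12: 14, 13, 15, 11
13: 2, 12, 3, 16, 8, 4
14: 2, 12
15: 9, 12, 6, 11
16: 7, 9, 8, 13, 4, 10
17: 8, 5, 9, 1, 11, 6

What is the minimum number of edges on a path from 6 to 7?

3

Level 0: 6
Level 1: 3, 8, 15, 17
Level 2: 1, 5, 9, 10, 11, 12, 13, 16
Level 3: 2, 4, 7, 14
7 first appears at level 3.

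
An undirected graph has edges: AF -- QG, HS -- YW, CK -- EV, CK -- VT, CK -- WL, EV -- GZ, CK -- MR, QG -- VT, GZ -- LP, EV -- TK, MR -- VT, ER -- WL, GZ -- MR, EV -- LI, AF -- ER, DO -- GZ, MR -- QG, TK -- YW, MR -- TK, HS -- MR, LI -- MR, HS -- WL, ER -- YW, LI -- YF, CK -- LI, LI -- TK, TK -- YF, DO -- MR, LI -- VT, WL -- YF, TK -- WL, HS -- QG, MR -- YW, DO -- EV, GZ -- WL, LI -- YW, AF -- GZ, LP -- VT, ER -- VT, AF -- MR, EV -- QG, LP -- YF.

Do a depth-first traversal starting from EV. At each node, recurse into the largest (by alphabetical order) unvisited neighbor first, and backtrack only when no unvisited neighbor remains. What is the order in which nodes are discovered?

EV, TK, YW, MR, VT, QG, HS, WL, YF, LP, GZ, DO, AF, ER, LI, CK

Visit EV
EV → TK
TK → YW
YW → MR
MR → VT
VT → QG
QG → HS
HS → WL
WL → YF
YF → LP
LP → GZ
GZ → DO
GZ → AF
AF → ER
YF → LI
LI → CK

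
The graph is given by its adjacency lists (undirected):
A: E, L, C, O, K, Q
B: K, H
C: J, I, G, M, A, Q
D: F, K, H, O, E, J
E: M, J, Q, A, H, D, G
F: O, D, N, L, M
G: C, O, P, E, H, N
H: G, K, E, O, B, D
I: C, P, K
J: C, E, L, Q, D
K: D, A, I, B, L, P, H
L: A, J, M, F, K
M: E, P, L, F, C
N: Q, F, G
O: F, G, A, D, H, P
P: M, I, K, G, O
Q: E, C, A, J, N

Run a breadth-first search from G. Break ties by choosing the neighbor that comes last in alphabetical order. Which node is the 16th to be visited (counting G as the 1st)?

J

Visit G; enqueue P, O, N, H, E, C → queue [P, O, N, H, E, C]
Visit P; enqueue M, K, I → queue [O, N, H, E, C, M, K, I]
Visit O; enqueue F, D, A → queue [N, H, E, C, M, K, I, F, D, A]
Visit N; enqueue Q → queue [H, E, C, M, K, I, F, D, A, Q]
Visit H; enqueue B → queue [E, C, M, K, I, F, D, A, Q, B]
Visit E; enqueue J → queue [C, M, K, I, F, D, A, Q, B, J]
Visit C → queue [M, K, I, F, D, A, Q, B, J]
Visit M; enqueue L → queue [K, I, F, D, A, Q, B, J, L]
Visit K → queue [I, F, D, A, Q, B, J, L]
Visit I → queue [F, D, A, Q, B, J, L]
Visit F → queue [D, A, Q, B, J, L]
Visit D → queue [A, Q, B, J, L]
Visit A → queue [Q, B, J, L]
Visit Q → queue [B, J, L]
Visit B → queue [J, L]
Visit J → queue [L]
Visit L → queue []

Visit order: G, P, O, N, H, E, C, M, K, I, F, D, A, Q, B, J, L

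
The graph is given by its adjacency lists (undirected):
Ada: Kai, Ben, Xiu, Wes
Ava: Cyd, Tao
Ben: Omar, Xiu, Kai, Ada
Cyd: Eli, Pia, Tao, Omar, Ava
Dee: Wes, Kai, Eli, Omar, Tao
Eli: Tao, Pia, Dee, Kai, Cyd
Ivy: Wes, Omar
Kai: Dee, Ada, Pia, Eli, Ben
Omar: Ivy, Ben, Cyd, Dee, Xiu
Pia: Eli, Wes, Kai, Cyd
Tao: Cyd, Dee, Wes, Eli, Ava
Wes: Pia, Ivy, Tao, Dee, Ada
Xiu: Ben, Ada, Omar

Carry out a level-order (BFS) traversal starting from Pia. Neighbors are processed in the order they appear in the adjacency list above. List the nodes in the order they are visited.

Pia, Eli, Wes, Kai, Cyd, Tao, Dee, Ivy, Ada, Ben, Omar, Ava, Xiu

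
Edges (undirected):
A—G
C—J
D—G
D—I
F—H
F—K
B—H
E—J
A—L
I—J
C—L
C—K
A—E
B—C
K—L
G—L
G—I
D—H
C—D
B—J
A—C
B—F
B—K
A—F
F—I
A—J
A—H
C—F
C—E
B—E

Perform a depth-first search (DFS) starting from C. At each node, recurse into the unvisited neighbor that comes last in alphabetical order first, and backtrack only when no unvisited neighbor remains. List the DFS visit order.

C -> L -> K -> F -> I -> J -> E -> B -> H -> D -> G -> A

Visit C
C → L
L → K
K → F
F → I
I → J
J → E
E → B
B → H
H → D
D → G
G → A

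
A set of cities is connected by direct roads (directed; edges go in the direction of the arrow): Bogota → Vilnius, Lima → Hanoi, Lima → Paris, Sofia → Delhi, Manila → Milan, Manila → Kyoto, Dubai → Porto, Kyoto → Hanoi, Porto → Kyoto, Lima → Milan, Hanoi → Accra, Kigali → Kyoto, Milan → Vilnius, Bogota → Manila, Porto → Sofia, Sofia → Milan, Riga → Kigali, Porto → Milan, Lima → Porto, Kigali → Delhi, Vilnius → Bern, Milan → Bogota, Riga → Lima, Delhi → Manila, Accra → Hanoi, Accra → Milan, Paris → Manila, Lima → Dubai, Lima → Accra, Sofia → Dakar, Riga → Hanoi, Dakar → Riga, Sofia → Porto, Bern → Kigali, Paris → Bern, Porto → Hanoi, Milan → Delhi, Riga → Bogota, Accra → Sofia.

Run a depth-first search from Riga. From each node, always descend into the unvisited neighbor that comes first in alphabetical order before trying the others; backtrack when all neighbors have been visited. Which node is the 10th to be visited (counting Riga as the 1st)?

Bern

Visit Riga
Riga → Bogota
Bogota → Manila
Manila → Kyoto
Kyoto → Hanoi
Hanoi → Accra
Accra → Milan
Milan → Delhi
Milan → Vilnius
Vilnius → Bern
Bern → Kigali
Accra → Sofia
Sofia → Dakar
Sofia → Porto
Riga → Lima
Lima → Dubai
Lima → Paris

Visit order: Riga, Bogota, Manila, Kyoto, Hanoi, Accra, Milan, Delhi, Vilnius, Bern, Kigali, Sofia, Dakar, Porto, Lima, Dubai, Paris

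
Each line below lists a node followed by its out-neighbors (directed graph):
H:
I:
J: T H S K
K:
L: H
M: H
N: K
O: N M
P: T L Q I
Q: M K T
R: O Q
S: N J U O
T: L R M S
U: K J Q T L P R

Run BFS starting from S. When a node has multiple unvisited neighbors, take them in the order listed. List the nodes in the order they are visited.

S -> N -> J -> U -> O -> K -> T -> H -> Q -> L -> P -> R -> M -> I

Visit S; enqueue N, J, U, O → queue [N, J, U, O]
Visit N; enqueue K → queue [J, U, O, K]
Visit J; enqueue T, H → queue [U, O, K, T, H]
Visit U; enqueue Q, L, P, R → queue [O, K, T, H, Q, L, P, R]
Visit O; enqueue M → queue [K, T, H, Q, L, P, R, M]
Visit K → queue [T, H, Q, L, P, R, M]
Visit T → queue [H, Q, L, P, R, M]
Visit H → queue [Q, L, P, R, M]
Visit Q → queue [L, P, R, M]
Visit L → queue [P, R, M]
Visit P; enqueue I → queue [R, M, I]
Visit R → queue [M, I]
Visit M → queue [I]
Visit I → queue []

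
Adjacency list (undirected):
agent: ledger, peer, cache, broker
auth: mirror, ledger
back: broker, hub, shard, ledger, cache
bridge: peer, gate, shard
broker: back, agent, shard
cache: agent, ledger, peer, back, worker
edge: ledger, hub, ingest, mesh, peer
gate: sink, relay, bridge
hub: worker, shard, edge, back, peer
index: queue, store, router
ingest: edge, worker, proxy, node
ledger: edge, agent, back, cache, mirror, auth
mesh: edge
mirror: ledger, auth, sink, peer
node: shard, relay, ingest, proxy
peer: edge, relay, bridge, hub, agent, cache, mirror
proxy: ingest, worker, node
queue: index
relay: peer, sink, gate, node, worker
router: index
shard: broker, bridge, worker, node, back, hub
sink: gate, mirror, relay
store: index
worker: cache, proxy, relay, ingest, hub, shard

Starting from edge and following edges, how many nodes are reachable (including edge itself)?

20

BFS from edge visits: edge, hub, ingest, ledger, mesh, peer, back, shard, worker, node, proxy, agent, auth, cache, mirror, bridge, relay, broker, sink, gate
Reachable nodes: 20 of 24 total.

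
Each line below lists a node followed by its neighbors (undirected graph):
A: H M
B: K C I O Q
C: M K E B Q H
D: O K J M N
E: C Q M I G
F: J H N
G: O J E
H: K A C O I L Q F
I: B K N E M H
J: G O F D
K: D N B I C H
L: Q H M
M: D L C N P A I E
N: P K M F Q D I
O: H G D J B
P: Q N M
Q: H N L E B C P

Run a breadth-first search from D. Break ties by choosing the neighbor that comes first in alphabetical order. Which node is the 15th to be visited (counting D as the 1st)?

Visit D; enqueue J, K, M, N, O → queue [J, K, M, N, O]
Visit J; enqueue F, G → queue [K, M, N, O, F, G]
Visit K; enqueue B, C, H, I → queue [M, N, O, F, G, B, C, H, I]
Visit M; enqueue A, E, L, P → queue [N, O, F, G, B, C, H, I, A, E, L, P]
Visit N; enqueue Q → queue [O, F, G, B, C, H, I, A, E, L, P, Q]
Visit O → queue [F, G, B, C, H, I, A, E, L, P, Q]
Visit F → queue [G, B, C, H, I, A, E, L, P, Q]
Visit G → queue [B, C, H, I, A, E, L, P, Q]
Visit B → queue [C, H, I, A, E, L, P, Q]
Visit C → queue [H, I, A, E, L, P, Q]
Visit H → queue [I, A, E, L, P, Q]
Visit I → queue [A, E, L, P, Q]
Visit A → queue [E, L, P, Q]
Visit E → queue [L, P, Q]
Visit L → queue [P, Q]
Visit P → queue [Q]
Visit Q → queue []

Visit order: D, J, K, M, N, O, F, G, B, C, H, I, A, E, L, P, Q

L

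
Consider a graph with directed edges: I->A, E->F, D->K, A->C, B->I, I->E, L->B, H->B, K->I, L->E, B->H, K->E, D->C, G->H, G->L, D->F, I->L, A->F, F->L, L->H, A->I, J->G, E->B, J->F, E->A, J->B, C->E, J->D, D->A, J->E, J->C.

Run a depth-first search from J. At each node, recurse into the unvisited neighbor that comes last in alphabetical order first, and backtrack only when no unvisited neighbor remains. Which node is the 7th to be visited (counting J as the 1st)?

Visit J
J → G
G → L
L → H
H → B
B → I
I → E
E → F
E → A
A → C
J → D
D → K

Visit order: J, G, L, H, B, I, E, F, A, C, D, K

E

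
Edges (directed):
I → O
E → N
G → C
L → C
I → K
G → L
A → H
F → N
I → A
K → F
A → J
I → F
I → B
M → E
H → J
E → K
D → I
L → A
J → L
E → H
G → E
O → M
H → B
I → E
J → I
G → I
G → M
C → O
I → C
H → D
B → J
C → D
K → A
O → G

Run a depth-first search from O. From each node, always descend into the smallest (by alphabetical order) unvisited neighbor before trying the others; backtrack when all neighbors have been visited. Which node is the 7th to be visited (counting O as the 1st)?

H

Visit O
O → G
G → C
C → D
D → I
I → A
A → H
H → B
B → J
J → L
I → E
E → K
K → F
F → N
G → M

Visit order: O, G, C, D, I, A, H, B, J, L, E, K, F, N, M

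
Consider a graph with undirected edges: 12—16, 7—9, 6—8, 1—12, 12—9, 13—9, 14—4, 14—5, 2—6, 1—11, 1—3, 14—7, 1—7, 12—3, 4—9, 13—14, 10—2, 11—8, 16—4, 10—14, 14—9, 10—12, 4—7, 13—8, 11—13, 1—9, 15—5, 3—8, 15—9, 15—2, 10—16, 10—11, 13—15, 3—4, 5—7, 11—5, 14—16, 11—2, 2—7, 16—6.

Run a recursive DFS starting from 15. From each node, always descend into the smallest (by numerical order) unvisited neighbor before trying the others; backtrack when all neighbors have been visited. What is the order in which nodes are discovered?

Visit 15
15 → 2
2 → 6
6 → 8
8 → 3
3 → 1
1 → 7
7 → 4
4 → 9
9 → 12
12 → 10
10 → 11
11 → 5
5 → 14
14 → 13
14 → 16

15, 2, 6, 8, 3, 1, 7, 4, 9, 12, 10, 11, 5, 14, 13, 16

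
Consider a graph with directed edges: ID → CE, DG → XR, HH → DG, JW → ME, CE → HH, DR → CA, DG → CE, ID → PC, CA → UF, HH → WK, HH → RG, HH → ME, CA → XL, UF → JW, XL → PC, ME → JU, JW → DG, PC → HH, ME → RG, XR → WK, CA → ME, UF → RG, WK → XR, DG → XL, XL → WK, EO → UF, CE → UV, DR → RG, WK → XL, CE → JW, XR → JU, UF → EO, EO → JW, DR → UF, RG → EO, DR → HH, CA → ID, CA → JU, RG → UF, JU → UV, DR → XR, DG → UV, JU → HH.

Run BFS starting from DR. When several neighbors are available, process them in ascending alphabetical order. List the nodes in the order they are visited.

DR CA HH RG UF XR ID JU ME XL DG WK EO JW CE PC UV

Visit DR; enqueue CA, HH, RG, UF, XR → queue [CA, HH, RG, UF, XR]
Visit CA; enqueue ID, JU, ME, XL → queue [HH, RG, UF, XR, ID, JU, ME, XL]
Visit HH; enqueue DG, WK → queue [RG, UF, XR, ID, JU, ME, XL, DG, WK]
Visit RG; enqueue EO → queue [UF, XR, ID, JU, ME, XL, DG, WK, EO]
Visit UF; enqueue JW → queue [XR, ID, JU, ME, XL, DG, WK, EO, JW]
Visit XR → queue [ID, JU, ME, XL, DG, WK, EO, JW]
Visit ID; enqueue CE, PC → queue [JU, ME, XL, DG, WK, EO, JW, CE, PC]
Visit JU; enqueue UV → queue [ME, XL, DG, WK, EO, JW, CE, PC, UV]
Visit ME → queue [XL, DG, WK, EO, JW, CE, PC, UV]
Visit XL → queue [DG, WK, EO, JW, CE, PC, UV]
Visit DG → queue [WK, EO, JW, CE, PC, UV]
Visit WK → queue [EO, JW, CE, PC, UV]
Visit EO → queue [JW, CE, PC, UV]
Visit JW → queue [CE, PC, UV]
Visit CE → queue [PC, UV]
Visit PC → queue [UV]
Visit UV → queue []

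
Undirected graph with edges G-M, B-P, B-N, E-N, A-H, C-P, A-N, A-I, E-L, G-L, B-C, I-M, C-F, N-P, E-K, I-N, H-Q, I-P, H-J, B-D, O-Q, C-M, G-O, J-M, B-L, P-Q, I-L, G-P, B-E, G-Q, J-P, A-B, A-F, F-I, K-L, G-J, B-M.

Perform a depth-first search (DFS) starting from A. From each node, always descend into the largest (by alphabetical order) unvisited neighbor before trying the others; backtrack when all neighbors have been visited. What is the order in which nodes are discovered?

Visit A
A → N
N → P
P → Q
Q → O
O → G
G → M
M → J
J → H
M → I
I → L
L → K
K → E
E → B
B → D
B → C
C → F

A -> N -> P -> Q -> O -> G -> M -> J -> H -> I -> L -> K -> E -> B -> D -> C -> F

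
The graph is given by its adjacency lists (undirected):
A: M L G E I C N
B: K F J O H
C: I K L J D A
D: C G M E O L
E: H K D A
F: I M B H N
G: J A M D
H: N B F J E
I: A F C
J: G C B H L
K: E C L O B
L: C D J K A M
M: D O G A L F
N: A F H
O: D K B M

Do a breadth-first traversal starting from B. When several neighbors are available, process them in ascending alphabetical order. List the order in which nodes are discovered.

Visit B; enqueue F, H, J, K, O → queue [F, H, J, K, O]
Visit F; enqueue I, M, N → queue [H, J, K, O, I, M, N]
Visit H; enqueue E → queue [J, K, O, I, M, N, E]
Visit J; enqueue C, G, L → queue [K, O, I, M, N, E, C, G, L]
Visit K → queue [O, I, M, N, E, C, G, L]
Visit O; enqueue D → queue [I, M, N, E, C, G, L, D]
Visit I; enqueue A → queue [M, N, E, C, G, L, D, A]
Visit M → queue [N, E, C, G, L, D, A]
Visit N → queue [E, C, G, L, D, A]
Visit E → queue [C, G, L, D, A]
Visit C → queue [G, L, D, A]
Visit G → queue [L, D, A]
Visit L → queue [D, A]
Visit D → queue [A]
Visit A → queue []

B -> F -> H -> J -> K -> O -> I -> M -> N -> E -> C -> G -> L -> D -> A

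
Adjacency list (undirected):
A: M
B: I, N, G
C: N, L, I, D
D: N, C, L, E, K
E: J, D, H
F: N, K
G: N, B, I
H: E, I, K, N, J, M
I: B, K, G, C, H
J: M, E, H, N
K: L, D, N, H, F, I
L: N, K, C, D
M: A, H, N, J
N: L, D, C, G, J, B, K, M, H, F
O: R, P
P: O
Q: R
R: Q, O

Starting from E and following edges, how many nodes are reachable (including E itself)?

14

BFS from E visits: E, D, H, J, C, K, L, N, I, M, F, B, G, A
Reachable nodes: 14 of 18 total.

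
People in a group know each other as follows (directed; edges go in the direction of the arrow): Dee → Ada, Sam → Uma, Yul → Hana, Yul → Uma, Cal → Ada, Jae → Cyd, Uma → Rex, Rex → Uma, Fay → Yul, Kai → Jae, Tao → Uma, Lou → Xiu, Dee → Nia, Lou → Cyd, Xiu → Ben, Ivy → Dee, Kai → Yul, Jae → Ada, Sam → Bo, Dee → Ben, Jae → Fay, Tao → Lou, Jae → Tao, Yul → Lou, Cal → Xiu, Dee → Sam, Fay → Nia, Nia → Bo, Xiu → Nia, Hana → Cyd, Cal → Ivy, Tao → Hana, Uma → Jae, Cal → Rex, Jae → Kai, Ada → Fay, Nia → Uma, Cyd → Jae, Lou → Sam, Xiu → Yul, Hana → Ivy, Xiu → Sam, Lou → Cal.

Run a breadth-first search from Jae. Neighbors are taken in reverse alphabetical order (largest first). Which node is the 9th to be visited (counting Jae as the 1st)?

Hana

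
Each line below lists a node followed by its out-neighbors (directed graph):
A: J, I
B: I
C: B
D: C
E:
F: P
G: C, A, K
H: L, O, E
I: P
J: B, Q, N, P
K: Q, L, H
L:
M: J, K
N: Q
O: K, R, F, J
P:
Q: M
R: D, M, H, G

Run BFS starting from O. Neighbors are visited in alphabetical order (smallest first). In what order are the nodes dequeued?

O, F, J, K, R, P, B, N, Q, H, L, D, G, M, I, E, C, A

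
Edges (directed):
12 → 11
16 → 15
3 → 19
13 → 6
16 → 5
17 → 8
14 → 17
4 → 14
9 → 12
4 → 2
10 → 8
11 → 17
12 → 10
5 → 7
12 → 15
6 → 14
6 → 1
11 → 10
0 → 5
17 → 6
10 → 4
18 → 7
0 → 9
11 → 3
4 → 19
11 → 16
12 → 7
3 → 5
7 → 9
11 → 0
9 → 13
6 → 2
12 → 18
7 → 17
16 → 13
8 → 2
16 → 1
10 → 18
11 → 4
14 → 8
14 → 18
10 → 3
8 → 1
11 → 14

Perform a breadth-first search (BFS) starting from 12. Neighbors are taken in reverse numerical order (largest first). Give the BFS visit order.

12 → 18 → 15 → 11 → 10 → 7 → 17 → 16 → 14 → 4 → 3 → 0 → 8 → 9 → 6 → 13 → 5 → 1 → 19 → 2

Visit 12; enqueue 18, 15, 11, 10, 7 → queue [18, 15, 11, 10, 7]
Visit 18 → queue [15, 11, 10, 7]
Visit 15 → queue [11, 10, 7]
Visit 11; enqueue 17, 16, 14, 4, 3, 0 → queue [10, 7, 17, 16, 14, 4, 3, 0]
Visit 10; enqueue 8 → queue [7, 17, 16, 14, 4, 3, 0, 8]
Visit 7; enqueue 9 → queue [17, 16, 14, 4, 3, 0, 8, 9]
Visit 17; enqueue 6 → queue [16, 14, 4, 3, 0, 8, 9, 6]
Visit 16; enqueue 13, 5, 1 → queue [14, 4, 3, 0, 8, 9, 6, 13, 5, 1]
Visit 14 → queue [4, 3, 0, 8, 9, 6, 13, 5, 1]
Visit 4; enqueue 19, 2 → queue [3, 0, 8, 9, 6, 13, 5, 1, 19, 2]
Visit 3 → queue [0, 8, 9, 6, 13, 5, 1, 19, 2]
Visit 0 → queue [8, 9, 6, 13, 5, 1, 19, 2]
Visit 8 → queue [9, 6, 13, 5, 1, 19, 2]
Visit 9 → queue [6, 13, 5, 1, 19, 2]
Visit 6 → queue [13, 5, 1, 19, 2]
Visit 13 → queue [5, 1, 19, 2]
Visit 5 → queue [1, 19, 2]
Visit 1 → queue [19, 2]
Visit 19 → queue [2]
Visit 2 → queue []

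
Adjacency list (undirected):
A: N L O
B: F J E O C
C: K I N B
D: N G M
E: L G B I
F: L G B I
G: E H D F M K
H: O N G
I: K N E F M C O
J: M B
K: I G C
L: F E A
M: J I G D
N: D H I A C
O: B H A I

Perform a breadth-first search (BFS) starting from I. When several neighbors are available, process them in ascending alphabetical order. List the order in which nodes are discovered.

Visit I; enqueue C, E, F, K, M, N, O → queue [C, E, F, K, M, N, O]
Visit C; enqueue B → queue [E, F, K, M, N, O, B]
Visit E; enqueue G, L → queue [F, K, M, N, O, B, G, L]
Visit F → queue [K, M, N, O, B, G, L]
Visit K → queue [M, N, O, B, G, L]
Visit M; enqueue D, J → queue [N, O, B, G, L, D, J]
Visit N; enqueue A, H → queue [O, B, G, L, D, J, A, H]
Visit O → queue [B, G, L, D, J, A, H]
Visit B → queue [G, L, D, J, A, H]
Visit G → queue [L, D, J, A, H]
Visit L → queue [D, J, A, H]
Visit D → queue [J, A, H]
Visit J → queue [A, H]
Visit A → queue [H]
Visit H → queue []

I, C, E, F, K, M, N, O, B, G, L, D, J, A, H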